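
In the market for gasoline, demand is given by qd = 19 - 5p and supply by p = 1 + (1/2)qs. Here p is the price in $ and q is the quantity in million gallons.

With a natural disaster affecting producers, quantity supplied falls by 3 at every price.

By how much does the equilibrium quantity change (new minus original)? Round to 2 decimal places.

-2.14

Original equilibrium: 19 - 5p = 2p - 2 gives 21 = 7p, so p = 3 and q = 4.
The shock moves the curves to qd = 19 - 5p and qs = 2p - 5.
Setting them equal: 19 - 5p = 2p - 5 → 24 = 7p, so p = 24/7 ≈ 3.4286 and q = 13/7 ≈ 1.8571.
Δq = 1.8571 − 4 = -2.14.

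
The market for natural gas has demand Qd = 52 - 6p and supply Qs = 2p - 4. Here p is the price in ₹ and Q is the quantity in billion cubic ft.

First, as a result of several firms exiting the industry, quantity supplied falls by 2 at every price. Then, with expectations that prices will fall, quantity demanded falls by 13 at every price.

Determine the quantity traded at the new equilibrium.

Before the shock: 52 - 6p = 2p - 4 ⇒ 56 = 8p ⇒ p = 7, Q = 10.
The new curves are Qd = 39 - 6p (demand) and Qs = 2p - 6 (supply).
Equate the new curves: 39 - 6p = 2p - 6, giving 45 = 8p, p = 5.625, Q = 5.25.

5.25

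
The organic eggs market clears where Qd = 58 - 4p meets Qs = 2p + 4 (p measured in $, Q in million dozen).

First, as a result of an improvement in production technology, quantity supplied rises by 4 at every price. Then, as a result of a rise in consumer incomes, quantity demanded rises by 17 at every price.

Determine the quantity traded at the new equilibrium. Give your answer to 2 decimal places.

Before the shock: 58 - 4p = 2p + 4 ⇒ 54 = 6p ⇒ p = 9, Q = 22.
The shock moves the curves to Qd = 75 - 4p and Qs = 2p + 8.
Equate the new curves: 75 - 4p = 2p + 8, giving 67 = 6p, p = 67/6 ≈ 11.1667, Q = 91/3 ≈ 30.3333.

30.33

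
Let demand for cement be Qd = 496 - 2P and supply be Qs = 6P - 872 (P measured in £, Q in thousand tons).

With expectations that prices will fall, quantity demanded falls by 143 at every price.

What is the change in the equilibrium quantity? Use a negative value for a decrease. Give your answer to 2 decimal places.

-107.25

Initially, 496 - 2P = 6P - 872, so 1368 = 8P and P = 171, Q = 154.
With the change applied: demand Qd = 353 - 2P, supply Qs = 6P - 872.
Clearing the new market: 353 - 2P = 6P - 872, so P = 153.125 and Q = 46.75.
ΔQ = 46.75 − 154 = -107.25.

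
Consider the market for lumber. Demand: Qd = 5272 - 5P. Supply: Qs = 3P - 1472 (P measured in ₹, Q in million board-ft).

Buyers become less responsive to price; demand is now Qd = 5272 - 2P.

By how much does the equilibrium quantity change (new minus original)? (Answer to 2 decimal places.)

+1517.40

Solve the original market: 5272 - 5P = 3P - 1472, hence P = 843 and Q = 1057.
After the shift, demand is Qd = 5272 - 2P and supply is Qs = 3P - 1472.
Equate the new curves: 5272 - 2P = 3P - 1472, giving 6744 = 5P, P = 1348.8, Q = 2574.4.
ΔQ = 2574.4 − 1057 = +1517.40.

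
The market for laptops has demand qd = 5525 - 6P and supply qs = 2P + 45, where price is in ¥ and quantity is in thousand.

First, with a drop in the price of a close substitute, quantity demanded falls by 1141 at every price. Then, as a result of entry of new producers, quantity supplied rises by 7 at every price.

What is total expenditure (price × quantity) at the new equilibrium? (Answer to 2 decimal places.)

614602.50

Before the shock: 5525 - 6P = 2P + 45 ⇒ 5480 = 8P ⇒ P = 685, q = 1415.
With the change applied: demand qd = 4384 - 6P, supply qs = 2P + 52.
Clearing the new market: 4384 - 6P = 2P + 52, so P = 541.5 and q = 1135.
New expenditure = 541.5 × 1135 = 614602.50.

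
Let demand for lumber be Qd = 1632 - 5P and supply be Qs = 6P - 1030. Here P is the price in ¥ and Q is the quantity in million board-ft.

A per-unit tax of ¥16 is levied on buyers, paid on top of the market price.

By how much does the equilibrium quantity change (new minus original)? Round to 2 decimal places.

Original equilibrium: 1632 - 5P = 6P - 1030 gives 2662 = 11P, so P = 242 and Q = 422.
Since buyers pay the price plus the tax, the effective demand curve becomes Qd = 1552 - 5P.
Setting them equal: 1552 - 5P = 6P - 1030 → 2582 = 11P, so P = 2582/11 ≈ 234.7273 and Q = 4162/11 ≈ 378.3636.
ΔQ = 378.3636 − 422 = -43.64.

-43.64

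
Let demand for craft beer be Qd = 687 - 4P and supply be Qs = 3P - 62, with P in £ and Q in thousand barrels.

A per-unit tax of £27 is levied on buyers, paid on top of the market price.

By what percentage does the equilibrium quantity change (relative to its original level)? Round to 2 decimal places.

Initially, 687 - 4P = 3P - 62, so 749 = 7P and P = 107, Q = 259.
Since buyers pay the price plus the tax, the effective demand curve becomes Qd = 579 - 4P.
Equate the new curves: 579 - 4P = 3P - 62, giving 641 = 7P, P = 641/7 ≈ 91.5714, Q = 1489/7 ≈ 212.7143.
%ΔQ = (212.7143 − 259) / 259 × 100 = -17.87%.

-17.87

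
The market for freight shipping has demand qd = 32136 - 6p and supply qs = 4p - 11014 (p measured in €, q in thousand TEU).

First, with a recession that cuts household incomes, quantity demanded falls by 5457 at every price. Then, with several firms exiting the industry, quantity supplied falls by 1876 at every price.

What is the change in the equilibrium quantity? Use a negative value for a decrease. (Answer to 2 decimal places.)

-3308.40

Initially, 32136 - 6p = 4p - 11014, so 43150 = 10p and p = 4315, q = 6246.
With the change applied: demand qd = 26679 - 6p, supply qs = 4p - 12890.
New equilibrium: 26679 - 6p = 4p - 12890 ⇒ 39569 = 10p ⇒ p = 3956.9, q = 2937.6.
Δq = 2937.6 − 6246 = -3308.40.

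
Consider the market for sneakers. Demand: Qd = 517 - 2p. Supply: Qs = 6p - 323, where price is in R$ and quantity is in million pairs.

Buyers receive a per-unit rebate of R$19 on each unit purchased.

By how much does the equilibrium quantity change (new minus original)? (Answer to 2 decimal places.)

Initially, 517 - 2p = 6p - 323, so 840 = 8p and p = 105, Q = 307.
Since buyers' out-of-pocket price is the market price minus the rebate, the effective demand curve becomes Qd = 555 - 2p.
Setting them equal: 555 - 2p = 6p - 323 → 878 = 8p, so p = 109.75 and Q = 335.5.
ΔQ = 335.5 − 307 = +28.50.

+28.50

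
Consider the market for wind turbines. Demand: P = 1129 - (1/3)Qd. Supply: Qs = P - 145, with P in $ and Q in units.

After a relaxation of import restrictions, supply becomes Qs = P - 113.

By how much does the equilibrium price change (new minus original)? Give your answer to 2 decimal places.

-8.00

Initially, 3387 - 3P = P - 145, so 3532 = 4P and P = 883, Q = 738.
After the shift, demand is Qd = 3387 - 3P and supply is Qs = P - 113.
Setting them equal: 3387 - 3P = P - 113 → 3500 = 4P, so P = 875 and Q = 762.
ΔP = 875 − 883 = -8.00.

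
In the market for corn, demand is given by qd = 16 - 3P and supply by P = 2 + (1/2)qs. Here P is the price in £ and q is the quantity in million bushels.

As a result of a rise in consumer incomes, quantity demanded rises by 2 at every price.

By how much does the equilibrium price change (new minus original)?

Before the shock: 16 - 3P = 2P - 4 ⇒ 20 = 5P ⇒ P = 4, q = 4.
The shock moves the curves to qd = 18 - 3P and qs = 2P - 4.
Equate the new curves: 18 - 3P = 2P - 4, giving 22 = 5P, P = 4.4, q = 4.8.
ΔP = 4.4 − 4 = +0.4.

+0.4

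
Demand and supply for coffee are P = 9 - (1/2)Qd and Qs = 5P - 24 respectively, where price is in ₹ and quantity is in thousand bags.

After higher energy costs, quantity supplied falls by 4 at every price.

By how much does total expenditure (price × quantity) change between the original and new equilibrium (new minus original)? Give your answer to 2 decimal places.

Original equilibrium: 18 - 2P = 5P - 24 gives 42 = 7P, so P = 6 and Q = 6.
The shock moves the curves to Qd = 18 - 2P and Qs = 5P - 28.
Clearing the new market: 18 - 2P = 5P - 28, so P = 46/7 ≈ 6.5714 and Q = 34/7 ≈ 4.8571.
Expenditure moves from 6×6 = 36 to 6.5714×4.8571 = 31.9184; change = -4.08.

-4.08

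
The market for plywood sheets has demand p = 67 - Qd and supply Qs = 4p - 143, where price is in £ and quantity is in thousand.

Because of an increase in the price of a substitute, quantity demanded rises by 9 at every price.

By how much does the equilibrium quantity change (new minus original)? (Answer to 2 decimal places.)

+7.20

Solve the original market: 67 - p = 4p - 143, hence p = 42 and Q = 25.
The shock moves the curves to Qd = 76 - p and Qs = 4p - 143.
New equilibrium: 76 - p = 4p - 143 ⇒ 219 = 5p ⇒ p = 43.8, Q = 32.2.
ΔQ = 32.2 − 25 = +7.20.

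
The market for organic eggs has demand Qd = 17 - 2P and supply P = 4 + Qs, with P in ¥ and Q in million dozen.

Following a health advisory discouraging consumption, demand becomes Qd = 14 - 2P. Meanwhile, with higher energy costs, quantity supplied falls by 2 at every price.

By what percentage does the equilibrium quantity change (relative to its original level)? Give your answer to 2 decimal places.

Solve the original market: 17 - 2P = P - 4, hence P = 7 and Q = 3.
The new curves are Qd = 14 - 2P (demand) and Qs = P - 6 (supply).
Clearing the new market: 14 - 2P = P - 6, so P = 20/3 ≈ 6.6667 and Q = 2/3 ≈ 0.6667.
%ΔQ = (0.6667 − 3) / 3 × 100 = -77.78%.

-77.78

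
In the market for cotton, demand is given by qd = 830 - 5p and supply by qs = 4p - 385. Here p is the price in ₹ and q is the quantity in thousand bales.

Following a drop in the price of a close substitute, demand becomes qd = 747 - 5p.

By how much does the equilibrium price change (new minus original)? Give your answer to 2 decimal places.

-9.22

Initially, 830 - 5p = 4p - 385, so 1215 = 9p and p = 135, q = 155.
The shock moves the curves to qd = 747 - 5p and qs = 4p - 385.
New equilibrium: 747 - 5p = 4p - 385 ⇒ 1132 = 9p ⇒ p = 1132/9 ≈ 125.7778, q = 1063/9 ≈ 118.1111.
Δp = 125.7778 − 135 = -9.22.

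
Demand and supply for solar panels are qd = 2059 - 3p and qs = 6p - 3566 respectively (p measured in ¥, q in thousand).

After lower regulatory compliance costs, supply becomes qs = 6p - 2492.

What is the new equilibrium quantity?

542

Original equilibrium: 2059 - 3p = 6p - 3566 gives 5625 = 9p, so p = 625 and q = 184.
The shock moves the curves to qd = 2059 - 3p and qs = 6p - 2492.
Clearing the new market: 2059 - 3p = 6p - 2492, so p = 1517/3 ≈ 505.6667 and q = 542.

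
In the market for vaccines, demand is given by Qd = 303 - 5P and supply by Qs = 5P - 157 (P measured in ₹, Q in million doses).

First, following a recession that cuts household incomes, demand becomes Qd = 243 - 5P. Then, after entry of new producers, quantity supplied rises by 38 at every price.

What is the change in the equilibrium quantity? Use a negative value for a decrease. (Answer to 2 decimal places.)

Before the shock: 303 - 5P = 5P - 157 ⇒ 460 = 10P ⇒ P = 46, Q = 73.
After the shift, demand is Qd = 243 - 5P and supply is Qs = 5P - 119.
Equate the new curves: 243 - 5P = 5P - 119, giving 362 = 10P, P = 36.2, Q = 62.
ΔQ = 62 − 73 = -11.00.

-11.00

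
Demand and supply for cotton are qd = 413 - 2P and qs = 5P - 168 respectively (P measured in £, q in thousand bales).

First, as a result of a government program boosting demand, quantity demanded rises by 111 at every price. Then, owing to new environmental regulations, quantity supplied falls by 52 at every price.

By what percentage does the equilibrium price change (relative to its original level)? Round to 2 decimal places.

Original equilibrium: 413 - 2P = 5P - 168 gives 581 = 7P, so P = 83 and q = 247.
The new curves are qd = 524 - 2P (demand) and qs = 5P - 220 (supply).
Setting them equal: 524 - 2P = 5P - 220 → 744 = 7P, so P = 744/7 ≈ 106.2857 and q = 2180/7 ≈ 311.4286.
%ΔP = (106.2857 − 83) / 83 × 100 = +28.06%.

+28.06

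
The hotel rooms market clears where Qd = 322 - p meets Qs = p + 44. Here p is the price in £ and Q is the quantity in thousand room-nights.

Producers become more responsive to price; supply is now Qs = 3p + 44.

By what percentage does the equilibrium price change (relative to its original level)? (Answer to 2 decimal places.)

-50.00

Before the shock: 322 - p = p + 44 ⇒ 278 = 2p ⇒ p = 139, Q = 183.
The new curves are Qd = 322 - p (demand) and Qs = 3p + 44 (supply).
New equilibrium: 322 - p = 3p + 44 ⇒ 278 = 4p ⇒ p = 69.5, Q = 252.5.
%Δp = (69.5 − 139) / 139 × 100 = -50.00%.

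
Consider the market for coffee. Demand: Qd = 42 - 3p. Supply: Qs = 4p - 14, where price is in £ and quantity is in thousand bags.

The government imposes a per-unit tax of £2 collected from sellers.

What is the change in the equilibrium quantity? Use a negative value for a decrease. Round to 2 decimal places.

-3.43

Original equilibrium: 42 - 3p = 4p - 14 gives 56 = 7p, so p = 8 and Q = 18.
Since sellers keep the price net of the tax, the effective supply curve becomes Qs = 4p - 22.
New equilibrium: 42 - 3p = 4p - 22 ⇒ 64 = 7p ⇒ p = 64/7 ≈ 9.1429, Q = 102/7 ≈ 14.5714.
ΔQ = 14.5714 − 18 = -3.43.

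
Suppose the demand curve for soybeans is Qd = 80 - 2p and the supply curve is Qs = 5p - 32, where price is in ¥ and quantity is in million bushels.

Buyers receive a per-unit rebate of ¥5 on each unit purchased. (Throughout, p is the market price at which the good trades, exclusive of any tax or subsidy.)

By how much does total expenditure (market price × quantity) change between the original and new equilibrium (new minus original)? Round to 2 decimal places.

+193.06

Solve the original market: 80 - 2p = 5p - 32, hence p = 16 and Q = 48.
Since buyers' out-of-pocket price is the market price minus the rebate, the effective demand curve becomes Qd = 90 - 2p.
Setting them equal: 90 - 2p = 5p - 32 → 122 = 7p, so p = 122/7 ≈ 17.4286 and Q = 386/7 ≈ 55.1429.
Expenditure moves from 16×48 = 768 to 17.4286×55.1429 = 961.0612; change = +193.06.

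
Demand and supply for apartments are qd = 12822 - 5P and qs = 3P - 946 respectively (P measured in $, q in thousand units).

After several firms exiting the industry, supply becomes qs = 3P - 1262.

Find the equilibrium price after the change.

1760.5

Original equilibrium: 12822 - 5P = 3P - 946 gives 13768 = 8P, so P = 1721 and q = 4217.
The shock moves the curves to qd = 12822 - 5P and qs = 3P - 1262.
Setting them equal: 12822 - 5P = 3P - 1262 → 14084 = 8P, so P = 1760.5 and q = 4019.5.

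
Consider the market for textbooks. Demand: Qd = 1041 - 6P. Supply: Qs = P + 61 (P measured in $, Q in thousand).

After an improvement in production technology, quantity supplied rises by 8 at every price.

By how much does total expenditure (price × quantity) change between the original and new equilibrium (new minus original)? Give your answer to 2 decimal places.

+722.45

Original equilibrium: 1041 - 6P = P + 61 gives 980 = 7P, so P = 140 and Q = 201.
With the change applied: demand Qd = 1041 - 6P, supply Qs = P + 69.
Setting them equal: 1041 - 6P = P + 69 → 972 = 7P, so P = 972/7 ≈ 138.8571 and Q = 1455/7 ≈ 207.8571.
Expenditure moves from 140×201 = 28140 to 138.8571×207.8571 = 28862.4490; change = +722.45.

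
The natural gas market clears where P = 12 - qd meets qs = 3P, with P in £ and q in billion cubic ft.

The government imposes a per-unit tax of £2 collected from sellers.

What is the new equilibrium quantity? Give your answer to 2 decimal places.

Before the shock: 12 - P = 3P ⇒ 12 = 4P ⇒ P = 3, q = 9.
Since sellers keep the price net of the tax, the effective supply curve becomes qs = 3P - 6.
Equate the new curves: 12 - P = 3P - 6, giving 18 = 4P, P = 4.5, q = 7.5.

7.50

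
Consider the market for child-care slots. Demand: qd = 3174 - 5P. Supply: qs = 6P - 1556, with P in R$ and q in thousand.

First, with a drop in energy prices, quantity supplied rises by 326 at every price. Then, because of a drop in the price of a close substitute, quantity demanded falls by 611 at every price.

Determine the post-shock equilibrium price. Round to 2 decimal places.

Solve the original market: 3174 - 5P = 6P - 1556, hence P = 430 and q = 1024.
The shock moves the curves to qd = 2563 - 5P and qs = 6P - 1230.
Setting them equal: 2563 - 5P = 6P - 1230 → 3793 = 11P, so P = 3793/11 ≈ 344.8182 and q = 9228/11 ≈ 838.9091.

344.82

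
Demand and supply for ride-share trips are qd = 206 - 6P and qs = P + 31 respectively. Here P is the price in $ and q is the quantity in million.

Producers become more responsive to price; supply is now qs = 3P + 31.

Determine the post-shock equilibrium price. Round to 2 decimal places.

19.44

Before the shock: 206 - 6P = P + 31 ⇒ 175 = 7P ⇒ P = 25, q = 56.
With the change applied: demand qd = 206 - 6P, supply qs = 3P + 31.
New equilibrium: 206 - 6P = 3P + 31 ⇒ 175 = 9P ⇒ P = 175/9 ≈ 19.4444, q = 268/3 ≈ 89.3333.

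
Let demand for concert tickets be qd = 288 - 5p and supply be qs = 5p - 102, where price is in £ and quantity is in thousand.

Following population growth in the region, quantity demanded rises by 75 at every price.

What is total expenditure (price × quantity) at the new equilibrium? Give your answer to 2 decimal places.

Before the shock: 288 - 5p = 5p - 102 ⇒ 390 = 10p ⇒ p = 39, q = 93.
After the shift, demand is qd = 363 - 5p and supply is qs = 5p - 102.
Setting them equal: 363 - 5p = 5p - 102 → 465 = 10p, so p = 46.5 and q = 130.5.
New expenditure = 46.5 × 130.5 = 6068.25.

6068.25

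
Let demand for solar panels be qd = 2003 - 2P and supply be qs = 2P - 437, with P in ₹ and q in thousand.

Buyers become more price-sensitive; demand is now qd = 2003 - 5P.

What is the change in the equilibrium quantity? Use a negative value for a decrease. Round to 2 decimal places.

-522.86

Initially, 2003 - 2P = 2P - 437, so 2440 = 4P and P = 610, q = 783.
With the change applied: demand qd = 2003 - 5P, supply qs = 2P - 437.
Setting them equal: 2003 - 5P = 2P - 437 → 2440 = 7P, so P = 2440/7 ≈ 348.5714 and q = 1821/7 ≈ 260.1429.
Δq = 260.1429 − 783 = -522.86.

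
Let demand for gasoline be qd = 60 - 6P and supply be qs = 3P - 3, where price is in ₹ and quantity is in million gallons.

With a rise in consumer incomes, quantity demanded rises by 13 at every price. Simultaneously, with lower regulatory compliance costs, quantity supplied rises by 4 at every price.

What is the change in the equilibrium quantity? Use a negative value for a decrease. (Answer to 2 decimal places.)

+7.00

Initially, 60 - 6P = 3P - 3, so 63 = 9P and P = 7, q = 18.
The new curves are qd = 73 - 6P (demand) and qs = 3P + 1 (supply).
Clearing the new market: 73 - 6P = 3P + 1, so P = 8 and q = 25.
Δq = 25 − 18 = +7.00.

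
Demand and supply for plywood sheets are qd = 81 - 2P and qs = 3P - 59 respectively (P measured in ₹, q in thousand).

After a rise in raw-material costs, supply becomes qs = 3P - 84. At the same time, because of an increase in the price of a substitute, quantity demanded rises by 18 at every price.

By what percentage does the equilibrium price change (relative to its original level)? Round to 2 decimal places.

Original equilibrium: 81 - 2P = 3P - 59 gives 140 = 5P, so P = 28 and q = 25.
The new curves are qd = 99 - 2P (demand) and qs = 3P - 84 (supply).
New equilibrium: 99 - 2P = 3P - 84 ⇒ 183 = 5P ⇒ P = 36.6, q = 25.8.
%ΔP = (36.6 − 28) / 28 × 100 = +30.71%.

+30.71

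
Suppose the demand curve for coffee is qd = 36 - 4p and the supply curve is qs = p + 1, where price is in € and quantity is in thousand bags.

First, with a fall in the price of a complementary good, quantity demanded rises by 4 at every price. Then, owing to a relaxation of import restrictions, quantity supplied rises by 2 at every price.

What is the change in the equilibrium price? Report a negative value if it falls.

+0.4

Before the shock: 36 - 4p = p + 1 ⇒ 35 = 5p ⇒ p = 7, q = 8.
The shock moves the curves to qd = 40 - 4p and qs = p + 3.
Equate the new curves: 40 - 4p = p + 3, giving 37 = 5p, p = 7.4, q = 10.4.
Δp = 7.4 − 7 = +0.4.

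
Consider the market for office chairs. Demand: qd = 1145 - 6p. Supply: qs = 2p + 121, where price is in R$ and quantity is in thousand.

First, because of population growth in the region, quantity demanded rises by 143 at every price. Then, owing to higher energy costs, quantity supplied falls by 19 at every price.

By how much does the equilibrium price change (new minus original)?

Before the shock: 1145 - 6p = 2p + 121 ⇒ 1024 = 8p ⇒ p = 128, q = 377.
The shock moves the curves to qd = 1288 - 6p and qs = 2p + 102.
Clearing the new market: 1288 - 6p = 2p + 102, so p = 148.25 and q = 398.5.
Δp = 148.25 − 128 = +20.25.

+20.25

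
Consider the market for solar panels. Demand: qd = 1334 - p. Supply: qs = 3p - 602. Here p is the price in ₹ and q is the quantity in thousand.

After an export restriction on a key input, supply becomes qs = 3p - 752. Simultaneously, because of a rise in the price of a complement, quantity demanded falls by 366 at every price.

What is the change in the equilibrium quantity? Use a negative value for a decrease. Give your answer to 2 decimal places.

-312.00

Initially, 1334 - p = 3p - 602, so 1936 = 4p and p = 484, q = 850.
With the change applied: demand qd = 968 - p, supply qs = 3p - 752.
New equilibrium: 968 - p = 3p - 752 ⇒ 1720 = 4p ⇒ p = 430, q = 538.
Δq = 538 − 850 = -312.00.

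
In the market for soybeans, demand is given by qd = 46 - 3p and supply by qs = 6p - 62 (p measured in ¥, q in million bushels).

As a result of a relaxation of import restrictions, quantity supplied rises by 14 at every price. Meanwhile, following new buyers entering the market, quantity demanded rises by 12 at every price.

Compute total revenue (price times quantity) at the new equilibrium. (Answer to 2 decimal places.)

266.96

Solve the original market: 46 - 3p = 6p - 62, hence p = 12 and q = 10.
After the shift, demand is qd = 58 - 3p and supply is qs = 6p - 48.
Setting them equal: 58 - 3p = 6p - 48 → 106 = 9p, so p = 106/9 ≈ 11.7778 and q = 68/3 ≈ 22.6667.
New expenditure = 11.7778 × 22.6667 = 266.96.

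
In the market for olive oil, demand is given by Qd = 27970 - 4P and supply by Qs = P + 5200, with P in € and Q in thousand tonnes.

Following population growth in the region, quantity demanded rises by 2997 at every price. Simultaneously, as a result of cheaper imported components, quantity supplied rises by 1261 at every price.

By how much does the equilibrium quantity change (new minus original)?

Solve the original market: 27970 - 4P = P + 5200, hence P = 4554 and Q = 9754.
With the change applied: demand Qd = 30967 - 4P, supply Qs = P + 6461.
Setting them equal: 30967 - 4P = P + 6461 → 24506 = 5P, so P = 4901.2 and Q = 11362.2.
ΔQ = 11362.2 − 9754 = +1608.2.

+1608.2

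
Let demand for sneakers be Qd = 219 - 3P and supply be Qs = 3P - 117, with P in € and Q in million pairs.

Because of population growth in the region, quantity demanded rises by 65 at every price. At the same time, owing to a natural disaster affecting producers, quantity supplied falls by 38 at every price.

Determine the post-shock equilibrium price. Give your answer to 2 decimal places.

Initially, 219 - 3P = 3P - 117, so 336 = 6P and P = 56, Q = 51.
With the change applied: demand Qd = 284 - 3P, supply Qs = 3P - 155.
Equate the new curves: 284 - 3P = 3P - 155, giving 439 = 6P, P = 439/6 ≈ 73.1667, Q = 64.5.

73.17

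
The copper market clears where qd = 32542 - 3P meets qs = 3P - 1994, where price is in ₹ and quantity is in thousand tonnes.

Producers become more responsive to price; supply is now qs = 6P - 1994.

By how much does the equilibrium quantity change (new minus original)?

Solve the original market: 32542 - 3P = 3P - 1994, hence P = 5756 and q = 15274.
The shock moves the curves to qd = 32542 - 3P and qs = 6P - 1994.
Clearing the new market: 32542 - 3P = 6P - 1994, so P = 11512/3 ≈ 3837.3333 and q = 21030.
Δq = 21030 − 15274 = +5756.

+5756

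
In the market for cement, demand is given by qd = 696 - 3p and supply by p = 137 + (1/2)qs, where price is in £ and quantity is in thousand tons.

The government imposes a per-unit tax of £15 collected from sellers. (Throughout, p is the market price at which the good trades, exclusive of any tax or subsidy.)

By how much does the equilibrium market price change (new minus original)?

Solve the original market: 696 - 3p = 2p - 274, hence p = 194 and q = 114.
Since sellers keep the price net of the tax, the effective supply curve becomes qs = 2p - 304.
Equate the new curves: 696 - 3p = 2p - 304, giving 1000 = 5p, p = 200, q = 96.
Δp = 200 − 194 = +6.

+6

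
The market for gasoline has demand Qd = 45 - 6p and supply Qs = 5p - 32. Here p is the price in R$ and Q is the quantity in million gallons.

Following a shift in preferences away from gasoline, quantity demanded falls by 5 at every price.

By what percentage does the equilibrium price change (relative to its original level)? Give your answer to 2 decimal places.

Original equilibrium: 45 - 6p = 5p - 32 gives 77 = 11p, so p = 7 and Q = 3.
The shock moves the curves to Qd = 40 - 6p and Qs = 5p - 32.
Clearing the new market: 40 - 6p = 5p - 32, so p = 72/11 ≈ 6.5455 and Q = 8/11 ≈ 0.7273.
%Δp = (6.5455 − 7) / 7 × 100 = -6.49%.

-6.49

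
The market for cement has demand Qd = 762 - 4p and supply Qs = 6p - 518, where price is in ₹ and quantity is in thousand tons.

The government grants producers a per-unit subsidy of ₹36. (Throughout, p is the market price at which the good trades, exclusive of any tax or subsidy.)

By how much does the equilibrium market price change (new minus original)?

Solve the original market: 762 - 4p = 6p - 518, hence p = 128 and Q = 250.
Since sellers receive the price plus the subsidy, the effective supply curve becomes Qs = 6p - 302.
Equate the new curves: 762 - 4p = 6p - 302, giving 1064 = 10p, p = 106.4, Q = 336.4.
Δp = 106.4 − 128 = -21.6.

-21.6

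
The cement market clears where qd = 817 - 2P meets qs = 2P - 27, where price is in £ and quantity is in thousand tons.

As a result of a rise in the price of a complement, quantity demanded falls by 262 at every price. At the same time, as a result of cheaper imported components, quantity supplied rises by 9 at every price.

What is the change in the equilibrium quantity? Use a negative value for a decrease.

Solve the original market: 817 - 2P = 2P - 27, hence P = 211 and q = 395.
The new curves are qd = 555 - 2P (demand) and qs = 2P - 18 (supply).
Equate the new curves: 555 - 2P = 2P - 18, giving 573 = 4P, P = 143.25, q = 268.5.
Δq = 268.5 − 395 = -126.5.

-126.5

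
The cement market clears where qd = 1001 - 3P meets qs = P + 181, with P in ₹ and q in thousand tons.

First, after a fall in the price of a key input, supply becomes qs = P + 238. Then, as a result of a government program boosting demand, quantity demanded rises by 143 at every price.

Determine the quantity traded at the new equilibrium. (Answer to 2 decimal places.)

464.50

Before the shock: 1001 - 3P = P + 181 ⇒ 820 = 4P ⇒ P = 205, q = 386.
The shock moves the curves to qd = 1144 - 3P and qs = P + 238.
Setting them equal: 1144 - 3P = P + 238 → 906 = 4P, so P = 226.5 and q = 464.5.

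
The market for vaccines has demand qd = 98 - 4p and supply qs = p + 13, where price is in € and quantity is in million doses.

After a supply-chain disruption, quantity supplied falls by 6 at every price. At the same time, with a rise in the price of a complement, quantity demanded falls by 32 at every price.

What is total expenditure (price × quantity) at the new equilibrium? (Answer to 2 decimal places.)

221.84

Before the shock: 98 - 4p = p + 13 ⇒ 85 = 5p ⇒ p = 17, q = 30.
After the shift, demand is qd = 66 - 4p and supply is qs = p + 7.
New equilibrium: 66 - 4p = p + 7 ⇒ 59 = 5p ⇒ p = 11.8, q = 18.8.
New expenditure = 11.8 × 18.8 = 221.84.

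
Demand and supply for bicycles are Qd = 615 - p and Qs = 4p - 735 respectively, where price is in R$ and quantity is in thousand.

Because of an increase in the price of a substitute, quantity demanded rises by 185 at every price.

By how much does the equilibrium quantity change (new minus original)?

Solve the original market: 615 - p = 4p - 735, hence p = 270 and Q = 345.
With the change applied: demand Qd = 800 - p, supply Qs = 4p - 735.
Equate the new curves: 800 - p = 4p - 735, giving 1535 = 5p, p = 307, Q = 493.
ΔQ = 493 − 345 = +148.

+148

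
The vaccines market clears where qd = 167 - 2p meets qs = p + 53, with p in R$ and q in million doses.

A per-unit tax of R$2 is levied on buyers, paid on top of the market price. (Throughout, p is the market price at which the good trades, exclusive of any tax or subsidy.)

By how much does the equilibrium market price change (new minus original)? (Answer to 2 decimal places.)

Original equilibrium: 167 - 2p = p + 53 gives 114 = 3p, so p = 38 and q = 91.
Since buyers pay the price plus the tax, the effective demand curve becomes qd = 163 - 2p.
New equilibrium: 163 - 2p = p + 53 ⇒ 110 = 3p ⇒ p = 110/3 ≈ 36.6667, q = 269/3 ≈ 89.6667.
Δp = 36.6667 − 38 = -1.33.

-1.33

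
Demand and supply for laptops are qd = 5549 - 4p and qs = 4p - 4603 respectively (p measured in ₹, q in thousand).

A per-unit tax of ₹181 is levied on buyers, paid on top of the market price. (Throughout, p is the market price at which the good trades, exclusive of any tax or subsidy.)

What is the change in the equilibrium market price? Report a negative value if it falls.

Original equilibrium: 5549 - 4p = 4p - 4603 gives 10152 = 8p, so p = 1269 and q = 473.
Since buyers pay the price plus the tax, the effective demand curve becomes qd = 4825 - 4p.
Clearing the new market: 4825 - 4p = 4p - 4603, so p = 1178.5 and q = 111.
Δp = 1178.5 − 1269 = -90.5.

-90.5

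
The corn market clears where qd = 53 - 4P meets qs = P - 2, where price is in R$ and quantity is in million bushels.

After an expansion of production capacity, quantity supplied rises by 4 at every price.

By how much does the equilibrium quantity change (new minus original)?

+3.2

Before the shock: 53 - 4P = P - 2 ⇒ 55 = 5P ⇒ P = 11, q = 9.
The new curves are qd = 53 - 4P (demand) and qs = P + 2 (supply).
Clearing the new market: 53 - 4P = P + 2, so P = 10.2 and q = 12.2.
Δq = 12.2 − 9 = +3.2.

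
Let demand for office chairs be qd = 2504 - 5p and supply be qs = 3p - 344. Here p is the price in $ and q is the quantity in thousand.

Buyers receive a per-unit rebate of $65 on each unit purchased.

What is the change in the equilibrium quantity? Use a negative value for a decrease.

Original equilibrium: 2504 - 5p = 3p - 344 gives 2848 = 8p, so p = 356 and q = 724.
Since buyers' out-of-pocket price is the market price minus the rebate, the effective demand curve becomes qd = 2829 - 5p.
Clearing the new market: 2829 - 5p = 3p - 344, so p = 396.625 and q = 845.875.
Δq = 845.875 − 724 = +121.875.

+121.875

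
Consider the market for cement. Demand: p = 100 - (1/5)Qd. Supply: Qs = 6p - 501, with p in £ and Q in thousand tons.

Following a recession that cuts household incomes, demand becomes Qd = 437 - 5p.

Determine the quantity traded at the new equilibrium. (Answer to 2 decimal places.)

10.64

Original equilibrium: 500 - 5p = 6p - 501 gives 1001 = 11p, so p = 91 and Q = 45.
The new curves are Qd = 437 - 5p (demand) and Qs = 6p - 501 (supply).
Setting them equal: 437 - 5p = 6p - 501 → 938 = 11p, so p = 938/11 ≈ 85.2727 and Q = 117/11 ≈ 10.6364.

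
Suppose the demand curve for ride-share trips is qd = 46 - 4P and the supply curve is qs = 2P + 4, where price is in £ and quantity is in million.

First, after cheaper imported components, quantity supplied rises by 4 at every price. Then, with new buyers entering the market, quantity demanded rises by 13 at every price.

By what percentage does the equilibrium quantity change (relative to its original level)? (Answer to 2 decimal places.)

Solve the original market: 46 - 4P = 2P + 4, hence P = 7 and q = 18.
The new curves are qd = 59 - 4P (demand) and qs = 2P + 8 (supply).
Equate the new curves: 59 - 4P = 2P + 8, giving 51 = 6P, P = 8.5, q = 25.
%Δq = (25 − 18) / 18 × 100 = +38.89%.

+38.89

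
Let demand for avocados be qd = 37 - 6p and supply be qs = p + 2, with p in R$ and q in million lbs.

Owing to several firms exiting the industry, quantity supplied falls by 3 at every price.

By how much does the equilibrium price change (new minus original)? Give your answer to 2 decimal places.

Before the shock: 37 - 6p = p + 2 ⇒ 35 = 7p ⇒ p = 5, q = 7.
The new curves are qd = 37 - 6p (demand) and qs = p - 1 (supply).
Equate the new curves: 37 - 6p = p - 1, giving 38 = 7p, p = 38/7 ≈ 5.4286, q = 31/7 ≈ 4.4286.
Δp = 5.4286 − 5 = +0.43.

+0.43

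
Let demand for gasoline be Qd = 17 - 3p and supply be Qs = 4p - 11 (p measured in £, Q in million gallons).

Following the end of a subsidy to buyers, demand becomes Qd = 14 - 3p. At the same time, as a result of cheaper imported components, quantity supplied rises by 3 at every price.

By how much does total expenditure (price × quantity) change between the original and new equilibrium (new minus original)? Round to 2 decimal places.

-5.63

Solve the original market: 17 - 3p = 4p - 11, hence p = 4 and Q = 5.
The new curves are Qd = 14 - 3p (demand) and Qs = 4p - 8 (supply).
Clearing the new market: 14 - 3p = 4p - 8, so p = 22/7 ≈ 3.1429 and Q = 32/7 ≈ 4.5714.
Expenditure moves from 4×5 = 20 to 3.1429×4.5714 = 14.3673; change = -5.63.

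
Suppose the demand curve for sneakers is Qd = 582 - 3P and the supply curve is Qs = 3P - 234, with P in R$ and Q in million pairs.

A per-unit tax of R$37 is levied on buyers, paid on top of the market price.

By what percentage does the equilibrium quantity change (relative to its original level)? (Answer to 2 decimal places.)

-31.90

Initially, 582 - 3P = 3P - 234, so 816 = 6P and P = 136, Q = 174.
Since buyers pay the price plus the tax, the effective demand curve becomes Qd = 471 - 3P.
New equilibrium: 471 - 3P = 3P - 234 ⇒ 705 = 6P ⇒ P = 117.5, Q = 118.5.
%ΔQ = (118.5 − 174) / 174 × 100 = -31.90%.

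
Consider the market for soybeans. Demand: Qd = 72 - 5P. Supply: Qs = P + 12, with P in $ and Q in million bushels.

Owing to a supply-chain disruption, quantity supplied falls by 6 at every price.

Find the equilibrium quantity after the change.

17

Solve the original market: 72 - 5P = P + 12, hence P = 10 and Q = 22.
After the shift, demand is Qd = 72 - 5P and supply is Qs = P + 6.
Equate the new curves: 72 - 5P = P + 6, giving 66 = 6P, P = 11, Q = 17.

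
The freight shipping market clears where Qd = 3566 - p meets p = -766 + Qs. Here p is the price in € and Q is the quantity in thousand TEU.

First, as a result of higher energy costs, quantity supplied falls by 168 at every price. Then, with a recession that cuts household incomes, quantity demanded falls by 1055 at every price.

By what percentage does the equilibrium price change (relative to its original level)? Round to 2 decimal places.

-31.68

Original equilibrium: 3566 - p = p + 766 gives 2800 = 2p, so p = 1400 and Q = 2166.
After the shift, demand is Qd = 2511 - p and supply is Qs = p + 598.
Setting them equal: 2511 - p = p + 598 → 1913 = 2p, so p = 956.5 and Q = 1554.5.
%Δp = (956.5 − 1400) / 1400 × 100 = -31.68%.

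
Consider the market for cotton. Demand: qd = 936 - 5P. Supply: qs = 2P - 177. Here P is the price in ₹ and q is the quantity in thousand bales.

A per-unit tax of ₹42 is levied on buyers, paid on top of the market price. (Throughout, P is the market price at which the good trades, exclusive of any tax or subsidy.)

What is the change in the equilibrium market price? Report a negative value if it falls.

Original equilibrium: 936 - 5P = 2P - 177 gives 1113 = 7P, so P = 159 and q = 141.
Since buyers pay the price plus the tax, the effective demand curve becomes qd = 726 - 5P.
New equilibrium: 726 - 5P = 2P - 177 ⇒ 903 = 7P ⇒ P = 129, q = 81.
ΔP = 129 − 159 = -30.

-30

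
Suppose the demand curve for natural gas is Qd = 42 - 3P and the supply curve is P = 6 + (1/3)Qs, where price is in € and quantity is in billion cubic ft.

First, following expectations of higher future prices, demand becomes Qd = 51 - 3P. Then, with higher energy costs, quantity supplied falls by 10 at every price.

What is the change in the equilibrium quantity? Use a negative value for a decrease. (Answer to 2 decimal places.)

Original equilibrium: 42 - 3P = 3P - 18 gives 60 = 6P, so P = 10 and Q = 12.
After the shift, demand is Qd = 51 - 3P and supply is Qs = 3P - 28.
New equilibrium: 51 - 3P = 3P - 28 ⇒ 79 = 6P ⇒ P = 79/6 ≈ 13.1667, Q = 11.5.
ΔQ = 11.5 − 12 = -0.50.

-0.50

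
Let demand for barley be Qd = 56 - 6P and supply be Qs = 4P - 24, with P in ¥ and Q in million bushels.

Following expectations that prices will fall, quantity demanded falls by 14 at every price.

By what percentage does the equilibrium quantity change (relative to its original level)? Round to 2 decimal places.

Solve the original market: 56 - 6P = 4P - 24, hence P = 8 and Q = 8.
The shock moves the curves to Qd = 42 - 6P and Qs = 4P - 24.
Clearing the new market: 42 - 6P = 4P - 24, so P = 6.6 and Q = 2.4.
%ΔQ = (2.4 − 8) / 8 × 100 = -70.00%.

-70.00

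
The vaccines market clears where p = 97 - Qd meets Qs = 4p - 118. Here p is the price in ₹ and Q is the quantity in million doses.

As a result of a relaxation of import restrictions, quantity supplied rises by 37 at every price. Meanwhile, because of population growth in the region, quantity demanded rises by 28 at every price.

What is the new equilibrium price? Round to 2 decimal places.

41.20

Original equilibrium: 97 - p = 4p - 118 gives 215 = 5p, so p = 43 and Q = 54.
The shock moves the curves to Qd = 125 - p and Qs = 4p - 81.
Equate the new curves: 125 - p = 4p - 81, giving 206 = 5p, p = 41.2, Q = 83.8.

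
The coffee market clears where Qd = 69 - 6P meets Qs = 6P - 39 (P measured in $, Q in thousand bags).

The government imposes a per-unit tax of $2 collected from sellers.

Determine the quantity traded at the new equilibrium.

9

Before the shock: 69 - 6P = 6P - 39 ⇒ 108 = 12P ⇒ P = 9, Q = 15.
Since sellers keep the price net of the tax, the effective supply curve becomes Qs = 6P - 51.
Clearing the new market: 69 - 6P = 6P - 51, so P = 10 and Q = 9.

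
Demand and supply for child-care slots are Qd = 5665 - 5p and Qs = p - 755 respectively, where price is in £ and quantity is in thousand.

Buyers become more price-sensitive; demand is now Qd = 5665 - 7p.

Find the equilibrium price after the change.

802.5

Original equilibrium: 5665 - 5p = p - 755 gives 6420 = 6p, so p = 1070 and Q = 315.
After the shift, demand is Qd = 5665 - 7p and supply is Qs = p - 755.
Clearing the new market: 5665 - 7p = p - 755, so p = 802.5 and Q = 47.5.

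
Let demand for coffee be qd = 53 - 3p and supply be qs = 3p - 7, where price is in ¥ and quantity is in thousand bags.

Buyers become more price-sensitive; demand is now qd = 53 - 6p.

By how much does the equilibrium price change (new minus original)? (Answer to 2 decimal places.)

-3.33

Original equilibrium: 53 - 3p = 3p - 7 gives 60 = 6p, so p = 10 and q = 23.
The new curves are qd = 53 - 6p (demand) and qs = 3p - 7 (supply).
Clearing the new market: 53 - 6p = 3p - 7, so p = 20/3 ≈ 6.6667 and q = 13.
Δp = 6.6667 − 10 = -3.33.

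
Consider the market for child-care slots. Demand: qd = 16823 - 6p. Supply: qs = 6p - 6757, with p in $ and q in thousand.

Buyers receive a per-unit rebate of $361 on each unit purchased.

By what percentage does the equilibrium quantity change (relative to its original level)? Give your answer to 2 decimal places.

+21.52

Before the shock: 16823 - 6p = 6p - 6757 ⇒ 23580 = 12p ⇒ p = 1965, q = 5033.
Since buyers' out-of-pocket price is the market price minus the rebate, the effective demand curve becomes qd = 18989 - 6p.
Equate the new curves: 18989 - 6p = 6p - 6757, giving 25746 = 12p, p = 2145.5, q = 6116.
%Δq = (6116 − 5033) / 5033 × 100 = +21.52%.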